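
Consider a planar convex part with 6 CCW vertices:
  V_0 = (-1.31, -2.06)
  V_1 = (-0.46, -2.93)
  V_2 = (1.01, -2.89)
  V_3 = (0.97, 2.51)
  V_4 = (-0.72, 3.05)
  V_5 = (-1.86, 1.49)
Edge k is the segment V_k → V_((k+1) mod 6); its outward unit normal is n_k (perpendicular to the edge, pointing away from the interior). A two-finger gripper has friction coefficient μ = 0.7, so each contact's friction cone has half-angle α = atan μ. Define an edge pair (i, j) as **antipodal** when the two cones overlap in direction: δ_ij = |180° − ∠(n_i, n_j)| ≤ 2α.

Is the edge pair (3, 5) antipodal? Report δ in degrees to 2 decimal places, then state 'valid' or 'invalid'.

α = atan 0.7 = 34.99°;  2α = 69.98°
edge 3: e_3 = (-1.69, +0.54);  n_3 = (+0.3044, +0.9526)
edge 5: e_5 = (+0.55, -3.55);  n_5 = (-0.9882, -0.1531)
∠(n_3, n_5) = 116.53°
δ = |180° − 116.53°| = 63.47°
63.47° ≤ 2α = 69.98°  →  valid

δ = 63.47°, valid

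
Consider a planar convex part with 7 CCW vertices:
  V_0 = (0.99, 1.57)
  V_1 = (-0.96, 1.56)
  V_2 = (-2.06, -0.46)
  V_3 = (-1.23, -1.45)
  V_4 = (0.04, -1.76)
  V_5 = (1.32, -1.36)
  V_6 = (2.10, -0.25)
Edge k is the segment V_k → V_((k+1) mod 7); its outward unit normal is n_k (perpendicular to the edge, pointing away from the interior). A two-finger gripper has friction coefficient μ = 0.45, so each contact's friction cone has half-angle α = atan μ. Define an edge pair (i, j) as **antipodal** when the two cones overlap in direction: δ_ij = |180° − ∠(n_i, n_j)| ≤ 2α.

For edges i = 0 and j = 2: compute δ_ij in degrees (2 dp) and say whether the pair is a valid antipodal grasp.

α = atan 0.45 = 24.23°;  2α = 48.46°
edge 0: e_0 = (-1.95, -0.01);  n_0 = (-0.0051, +1.0000)
edge 2: e_2 = (+0.83, -0.99);  n_2 = (-0.7663, -0.6425)
∠(n_0, n_2) = 129.68°
δ = |180° − 129.68°| = 50.32°
50.32° > 2α = 48.46°  →  invalid

δ = 50.32°, invalid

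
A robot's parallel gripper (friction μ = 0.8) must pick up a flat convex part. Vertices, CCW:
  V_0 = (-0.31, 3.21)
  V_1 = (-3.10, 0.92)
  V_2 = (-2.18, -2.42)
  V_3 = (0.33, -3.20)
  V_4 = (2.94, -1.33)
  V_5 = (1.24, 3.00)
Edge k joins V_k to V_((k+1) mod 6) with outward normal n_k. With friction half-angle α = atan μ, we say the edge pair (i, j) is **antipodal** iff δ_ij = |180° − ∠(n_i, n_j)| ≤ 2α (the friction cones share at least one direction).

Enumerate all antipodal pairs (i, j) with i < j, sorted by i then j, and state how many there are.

count = 9; pairs: (0,2), (0,3), (0,4), (1,3), (1,4), (1,5), (2,4), (2,5), (3,5)

α = atan 0.8 = 38.66°;  2α = 77.32°
n_0 = (-0.6344, +0.7730)
n_1 = (-0.9641, -0.2656)
n_2 = (-0.2968, -0.9550)
n_3 = (+0.5824, -0.8129)
n_4 = (+0.9308, +0.3655)
n_5 = (+0.1343, +0.9909)
  (0,1): δ = 113.98°  ·
  (0,2): δ = 56.64°  ✓
  (0,3): δ = 3.76°  ✓
  (0,4): δ = 72.06°  ✓
  (0,5): δ = 132.91°  ·
  (1,2): δ = 122.66°  ·
  (1,3): δ = 69.78°  ✓
  (1,4): δ = 6.04°  ✓
  (1,5): δ = 66.88°  ✓
  (2,3): δ = 127.12°  ·
  (2,4): δ = 51.30°  ✓
  (2,5): δ = 9.55°  ✓
  (3,4): δ = 104.19°  ·
  (3,5): δ = 43.34°  ✓
  (4,5): δ = 119.15°  ·
antipodal pairs: 9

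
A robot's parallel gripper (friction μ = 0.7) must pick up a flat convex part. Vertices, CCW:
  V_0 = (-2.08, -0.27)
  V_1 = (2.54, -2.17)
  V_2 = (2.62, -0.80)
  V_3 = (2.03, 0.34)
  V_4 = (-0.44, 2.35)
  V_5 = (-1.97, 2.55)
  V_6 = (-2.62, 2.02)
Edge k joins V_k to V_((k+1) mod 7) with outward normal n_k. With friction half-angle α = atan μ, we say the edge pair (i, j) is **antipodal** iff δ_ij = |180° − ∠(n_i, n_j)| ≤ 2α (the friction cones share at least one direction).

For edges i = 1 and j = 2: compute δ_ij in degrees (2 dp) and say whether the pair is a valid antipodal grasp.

α = atan 0.7 = 34.99°;  2α = 69.98°
edge 1: e_1 = (+0.08, +1.37);  n_1 = (+0.9983, -0.0583)
edge 2: e_2 = (-0.59, +1.14);  n_2 = (+0.8881, +0.4596)
∠(n_1, n_2) = 30.71°
δ = |180° − 30.71°| = 149.29°
149.29° > 2α = 69.98°  →  invalid

δ = 149.29°, invalid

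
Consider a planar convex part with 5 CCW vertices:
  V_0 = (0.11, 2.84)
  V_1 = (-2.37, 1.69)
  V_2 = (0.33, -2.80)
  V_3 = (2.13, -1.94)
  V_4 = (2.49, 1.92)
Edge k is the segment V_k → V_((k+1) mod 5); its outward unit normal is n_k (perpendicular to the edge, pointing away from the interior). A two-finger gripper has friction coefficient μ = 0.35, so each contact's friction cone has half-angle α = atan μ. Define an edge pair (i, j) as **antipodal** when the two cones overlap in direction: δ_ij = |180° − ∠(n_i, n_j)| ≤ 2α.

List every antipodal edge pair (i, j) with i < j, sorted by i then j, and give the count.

count = 3; pairs: (0,2), (1,3), (1,4)

α = atan 0.35 = 19.29°;  2α = 38.58°
n_0 = (-0.4207, +0.9072)
n_1 = (-0.8570, -0.5153)
n_2 = (+0.4311, -0.9023)
n_3 = (+0.9957, -0.0929)
n_4 = (+0.3606, +0.9327)
  (0,1): δ = 83.86°  ·
  (0,2): δ = 0.66°  ✓
  (0,3): δ = 59.79°  ·
  (0,4): δ = 133.99°  ·
  (1,2): δ = 95.48°  ·
  (1,3): δ = 36.35°  ✓
  (1,4): δ = 37.85°  ✓
  (2,3): δ = 120.87°  ·
  (2,4): δ = 46.67°  ·
  (3,4): δ = 105.81°  ·
antipodal pairs: 3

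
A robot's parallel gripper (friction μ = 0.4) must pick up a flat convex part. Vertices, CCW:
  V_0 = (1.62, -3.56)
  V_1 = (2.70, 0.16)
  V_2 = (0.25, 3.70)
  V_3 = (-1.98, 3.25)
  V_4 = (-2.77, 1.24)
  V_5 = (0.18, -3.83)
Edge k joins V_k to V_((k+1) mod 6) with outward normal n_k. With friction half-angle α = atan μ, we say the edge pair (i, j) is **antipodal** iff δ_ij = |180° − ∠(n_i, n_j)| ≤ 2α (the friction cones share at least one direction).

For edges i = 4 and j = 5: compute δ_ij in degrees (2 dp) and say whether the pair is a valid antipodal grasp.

δ = 109.57°, invalid

α = atan 0.4 = 21.80°;  2α = 43.60°
edge 4: e_4 = (+2.95, -5.07);  n_4 = (-0.8643, -0.5029)
edge 5: e_5 = (+1.44, +0.27);  n_5 = (+0.1843, -0.9829)
∠(n_4, n_5) = 70.43°
δ = |180° − 70.43°| = 109.57°
109.57° > 2α = 43.60°  →  invalid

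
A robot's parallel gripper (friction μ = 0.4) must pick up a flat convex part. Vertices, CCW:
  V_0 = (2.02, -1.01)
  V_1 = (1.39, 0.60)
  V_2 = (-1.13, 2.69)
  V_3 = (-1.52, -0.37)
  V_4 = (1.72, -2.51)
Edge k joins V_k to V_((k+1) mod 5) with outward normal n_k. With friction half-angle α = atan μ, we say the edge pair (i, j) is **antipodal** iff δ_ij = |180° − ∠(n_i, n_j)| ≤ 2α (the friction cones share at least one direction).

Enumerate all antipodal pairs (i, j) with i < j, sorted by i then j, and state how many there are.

count = 4; pairs: (0,2), (0,3), (1,3), (2,4)

α = atan 0.4 = 21.80°;  2α = 43.60°
n_0 = (+0.9312, +0.3644)
n_1 = (+0.6384, +0.7697)
n_2 = (-0.9920, +0.1264)
n_3 = (-0.5511, -0.8344)
n_4 = (+0.9806, -0.1961)
  (0,1): δ = 151.04°  ·
  (0,2): δ = 28.63°  ✓
  (0,3): δ = 35.18°  ✓
  (0,4): δ = 147.32°  ·
  (1,2): δ = 57.59°  ·
  (1,3): δ = 6.23°  ✓
  (1,4): δ = 118.36°  ·
  (2,3): δ = 116.18°  ·
  (2,4): δ = 4.05°  ✓
  (3,4): δ = 67.87°  ·
antipodal pairs: 4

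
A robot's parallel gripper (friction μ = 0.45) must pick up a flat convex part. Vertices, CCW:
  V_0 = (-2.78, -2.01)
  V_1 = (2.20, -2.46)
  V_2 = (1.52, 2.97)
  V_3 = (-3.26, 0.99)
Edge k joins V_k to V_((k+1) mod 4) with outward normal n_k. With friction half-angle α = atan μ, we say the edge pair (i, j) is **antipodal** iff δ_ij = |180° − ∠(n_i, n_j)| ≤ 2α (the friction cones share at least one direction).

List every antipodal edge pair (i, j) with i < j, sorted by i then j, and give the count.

α = atan 0.45 = 24.23°;  2α = 48.46°
n_0 = (-0.0900, -0.9959)
n_1 = (+0.9922, +0.1243)
n_2 = (-0.3827, +0.9239)
n_3 = (-0.9874, -0.1580)
  (0,1): δ = 77.70°  ·
  (0,2): δ = 27.66°  ✓
  (0,3): δ = 104.25°  ·
  (1,2): δ = 74.64°  ·
  (1,3): δ = 1.95°  ✓
  (2,3): δ = 103.41°  ·
antipodal pairs: 2

count = 2; pairs: (0,2), (1,3)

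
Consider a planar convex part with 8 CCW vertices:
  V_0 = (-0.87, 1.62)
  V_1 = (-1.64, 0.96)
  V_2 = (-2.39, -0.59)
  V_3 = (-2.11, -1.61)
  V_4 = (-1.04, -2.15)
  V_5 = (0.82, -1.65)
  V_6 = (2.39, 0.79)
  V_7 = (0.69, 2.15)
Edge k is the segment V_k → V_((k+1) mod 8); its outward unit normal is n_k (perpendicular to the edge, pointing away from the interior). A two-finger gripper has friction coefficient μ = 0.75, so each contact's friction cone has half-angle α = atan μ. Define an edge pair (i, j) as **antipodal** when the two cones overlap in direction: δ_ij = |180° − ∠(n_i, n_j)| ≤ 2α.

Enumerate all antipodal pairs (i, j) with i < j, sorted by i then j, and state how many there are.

count = 12; pairs: (0,3), (0,4), (0,5), (1,4), (1,5), (2,5), (2,6), (3,6), (3,7), (4,6), (4,7), (5,7)

α = atan 0.75 = 36.87°;  2α = 73.74°
n_0 = (-0.6508, +0.7593)
n_1 = (-0.9002, +0.4356)
n_2 = (-0.9643, -0.2647)
n_3 = (-0.4505, -0.8928)
n_4 = (+0.2596, -0.9657)
n_5 = (+0.8410, -0.5411)
n_6 = (+0.6247, +0.7809)
n_7 = (-0.3217, +0.9468)
  (0,1): δ = 156.42°  ·
  (0,2): δ = 115.25°  ·
  (0,3): δ = 67.38°  ✓
  (0,4): δ = 25.55°  ✓
  (0,5): δ = 16.64°  ✓
  (0,6): δ = 100.74°  ·
  (0,7): δ = 158.16°  ·
  (1,2): δ = 138.83°  ·
  (1,3): δ = 90.96°  ·
  (1,4): δ = 49.13°  ✓
  (1,5): δ = 6.94°  ✓
  (1,6): δ = 77.16°  ·
  (1,7): δ = 134.59°  ·
  (2,3): δ = 132.13°  ·
  (2,4): δ = 90.30°  ·
  (2,5): δ = 48.11°  ✓
  (2,6): δ = 35.99°  ✓
  (2,7): δ = 93.41°  ·
  (3,4): δ = 138.17°  ·
  (3,5): δ = 95.98°  ·
  (3,6): δ = 11.88°  ✓
  (3,7): δ = 45.54°  ✓
  (4,5): δ = 137.81°  ·
  (4,6): δ = 53.71°  ✓
  (4,7): δ = 3.72°  ✓
  (5,6): δ = 95.90°  ·
  (5,7): δ = 38.48°  ✓
  (6,7): δ = 122.58°  ·
antipodal pairs: 12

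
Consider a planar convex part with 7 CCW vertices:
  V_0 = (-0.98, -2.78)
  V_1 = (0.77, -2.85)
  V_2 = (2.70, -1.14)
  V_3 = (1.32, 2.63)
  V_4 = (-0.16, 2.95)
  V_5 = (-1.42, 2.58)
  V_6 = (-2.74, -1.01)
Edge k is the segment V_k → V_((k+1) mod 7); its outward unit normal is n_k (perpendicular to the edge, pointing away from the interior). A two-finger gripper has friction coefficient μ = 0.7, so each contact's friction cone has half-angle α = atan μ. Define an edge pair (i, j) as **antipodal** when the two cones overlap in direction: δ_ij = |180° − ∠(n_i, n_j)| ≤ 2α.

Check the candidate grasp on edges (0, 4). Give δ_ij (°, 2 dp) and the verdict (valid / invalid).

α = atan 0.7 = 34.99°;  2α = 69.98°
edge 0: e_0 = (+1.75, -0.07);  n_0 = (-0.0400, -0.9992)
edge 4: e_4 = (-1.26, -0.37);  n_4 = (-0.2818, +0.9595)
∠(n_0, n_4) = 161.34°
δ = |180° − 161.34°| = 18.66°
18.66° ≤ 2α = 69.98°  →  valid

δ = 18.66°, valid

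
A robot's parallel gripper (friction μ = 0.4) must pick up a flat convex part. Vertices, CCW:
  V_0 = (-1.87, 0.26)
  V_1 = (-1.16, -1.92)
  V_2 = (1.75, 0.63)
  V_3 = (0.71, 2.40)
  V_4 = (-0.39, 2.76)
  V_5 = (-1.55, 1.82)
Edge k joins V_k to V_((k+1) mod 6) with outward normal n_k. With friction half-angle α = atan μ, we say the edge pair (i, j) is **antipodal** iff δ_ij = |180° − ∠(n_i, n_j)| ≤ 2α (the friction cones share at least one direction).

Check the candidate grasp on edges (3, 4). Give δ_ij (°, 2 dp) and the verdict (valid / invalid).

α = atan 0.4 = 21.80°;  2α = 43.60°
edge 3: e_3 = (-1.10, +0.36);  n_3 = (+0.3110, +0.9504)
edge 4: e_4 = (-1.16, -0.94);  n_4 = (-0.6296, +0.7769)
∠(n_3, n_4) = 57.14°
δ = |180° − 57.14°| = 122.86°
122.86° > 2α = 43.60°  →  invalid

δ = 122.86°, invalid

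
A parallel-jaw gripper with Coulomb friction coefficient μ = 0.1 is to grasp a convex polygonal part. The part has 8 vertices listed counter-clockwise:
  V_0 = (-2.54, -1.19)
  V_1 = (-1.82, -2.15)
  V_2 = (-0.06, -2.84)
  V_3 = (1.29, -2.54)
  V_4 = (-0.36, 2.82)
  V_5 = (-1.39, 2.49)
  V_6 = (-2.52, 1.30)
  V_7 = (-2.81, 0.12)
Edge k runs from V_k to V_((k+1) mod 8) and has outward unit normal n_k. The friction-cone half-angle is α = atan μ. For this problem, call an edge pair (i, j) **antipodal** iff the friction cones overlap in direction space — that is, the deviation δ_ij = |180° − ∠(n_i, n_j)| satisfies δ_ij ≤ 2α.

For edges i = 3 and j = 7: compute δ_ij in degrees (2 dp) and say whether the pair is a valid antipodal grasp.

α = atan 0.1 = 5.71°;  2α = 11.42°
edge 3: e_3 = (-1.65, +5.36);  n_3 = (+0.9557, +0.2942)
edge 7: e_7 = (+0.27, -1.31);  n_7 = (-0.9794, -0.2019)
∠(n_3, n_7) = 174.54°
δ = |180° − 174.54°| = 5.46°
5.46° ≤ 2α = 11.42°  →  valid

δ = 5.46°, valid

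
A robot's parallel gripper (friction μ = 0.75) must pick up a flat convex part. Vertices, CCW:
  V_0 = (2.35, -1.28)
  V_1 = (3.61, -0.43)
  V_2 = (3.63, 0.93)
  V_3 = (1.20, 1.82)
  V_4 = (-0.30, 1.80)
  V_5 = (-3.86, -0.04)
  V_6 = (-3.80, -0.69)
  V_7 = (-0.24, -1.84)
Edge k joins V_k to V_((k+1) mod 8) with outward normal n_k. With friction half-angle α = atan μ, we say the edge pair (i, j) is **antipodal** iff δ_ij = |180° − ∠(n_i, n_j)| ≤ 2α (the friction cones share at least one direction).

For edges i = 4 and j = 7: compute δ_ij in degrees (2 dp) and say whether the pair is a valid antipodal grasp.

δ = 15.13°, valid

α = atan 0.75 = 36.87°;  2α = 73.74°
edge 4: e_4 = (-3.56, -1.84);  n_4 = (-0.4592, +0.8884)
edge 7: e_7 = (+2.59, +0.56);  n_7 = (+0.2113, -0.9774)
∠(n_4, n_7) = 164.87°
δ = |180° − 164.87°| = 15.13°
15.13° ≤ 2α = 73.74°  →  valid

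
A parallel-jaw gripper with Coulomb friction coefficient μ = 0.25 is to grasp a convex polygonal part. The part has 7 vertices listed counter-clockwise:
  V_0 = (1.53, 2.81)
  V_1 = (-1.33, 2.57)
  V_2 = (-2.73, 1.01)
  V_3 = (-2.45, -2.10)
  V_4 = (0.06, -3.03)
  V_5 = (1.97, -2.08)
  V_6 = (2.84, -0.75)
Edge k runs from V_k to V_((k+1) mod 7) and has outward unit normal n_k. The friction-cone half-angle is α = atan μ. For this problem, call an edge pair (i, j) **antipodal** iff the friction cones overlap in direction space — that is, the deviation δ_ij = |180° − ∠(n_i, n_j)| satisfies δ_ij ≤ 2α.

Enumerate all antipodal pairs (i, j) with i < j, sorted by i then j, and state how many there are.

count = 5; pairs: (0,3), (0,4), (1,4), (1,5), (2,6)

α = atan 0.25 = 14.04°;  2α = 28.07°
n_0 = (-0.0836, +0.9965)
n_1 = (-0.7442, +0.6679)
n_2 = (-0.9960, -0.0897)
n_3 = (-0.3474, -0.9377)
n_4 = (+0.4453, -0.8954)
n_5 = (+0.8369, -0.5474)
n_6 = (+0.9385, +0.3453)
  (0,1): δ = 136.70°  ·
  (0,2): δ = 89.65°  ·
  (0,3): δ = 25.13°  ✓
  (0,4): δ = 21.65°  ✓
  (0,5): δ = 52.01°  ·
  (0,6): δ = 105.41°  ·
  (1,2): δ = 132.95°  ·
  (1,3): δ = 68.42°  ·
  (1,4): δ = 21.65°  ✓
  (1,5): δ = 8.72°  ✓
  (1,6): δ = 62.11°  ·
  (2,3): δ = 115.48°  ·
  (2,4): δ = 68.70°  ·
  (2,5): δ = 38.33°  ·
  (2,6): δ = 15.06°  ✓
  (3,4): δ = 133.22°  ·
  (3,5): δ = 102.86°  ·
  (3,6): δ = 49.47°  ·
  (4,5): δ = 149.64°  ·
  (4,6): δ = 96.24°  ·
  (5,6): δ = 126.61°  ·
antipodal pairs: 5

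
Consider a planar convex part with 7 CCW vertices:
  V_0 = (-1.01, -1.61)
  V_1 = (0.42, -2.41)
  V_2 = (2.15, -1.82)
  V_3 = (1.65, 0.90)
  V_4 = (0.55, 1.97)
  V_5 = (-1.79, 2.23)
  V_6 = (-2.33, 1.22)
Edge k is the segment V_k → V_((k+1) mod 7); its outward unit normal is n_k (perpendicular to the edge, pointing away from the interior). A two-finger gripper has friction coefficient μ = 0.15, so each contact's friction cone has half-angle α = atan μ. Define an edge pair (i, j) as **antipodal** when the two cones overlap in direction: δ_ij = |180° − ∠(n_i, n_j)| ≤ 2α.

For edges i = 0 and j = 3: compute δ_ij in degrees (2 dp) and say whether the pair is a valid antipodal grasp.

α = atan 0.15 = 8.53°;  2α = 17.06°
edge 0: e_0 = (+1.43, -0.80);  n_0 = (-0.4882, -0.8727)
edge 3: e_3 = (-1.10, +1.07);  n_3 = (+0.6973, +0.7168)
∠(n_0, n_3) = 165.02°
δ = |180° − 165.02°| = 14.98°
14.98° ≤ 2α = 17.06°  →  valid

δ = 14.98°, valid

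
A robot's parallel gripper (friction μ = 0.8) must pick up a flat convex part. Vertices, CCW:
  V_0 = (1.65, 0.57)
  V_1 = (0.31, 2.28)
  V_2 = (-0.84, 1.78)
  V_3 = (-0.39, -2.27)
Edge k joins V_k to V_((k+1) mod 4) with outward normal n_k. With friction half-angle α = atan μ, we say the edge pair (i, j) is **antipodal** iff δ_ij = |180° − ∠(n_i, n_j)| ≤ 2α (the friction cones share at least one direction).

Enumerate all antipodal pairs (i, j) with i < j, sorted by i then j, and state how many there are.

count = 3; pairs: (0,2), (1,3), (2,3)

α = atan 0.8 = 38.66°;  2α = 77.32°
n_0 = (+0.7871, +0.6168)
n_1 = (-0.3987, +0.9171)
n_2 = (-0.9939, -0.1104)
n_3 = (+0.8122, -0.5834)
  (0,1): δ = 104.58°  ·
  (0,2): δ = 31.74°  ✓
  (0,3): δ = 106.23°  ·
  (1,2): δ = 107.16°  ·
  (1,3): δ = 30.81°  ✓
  (2,3): δ = 42.03°  ✓
antipodal pairs: 3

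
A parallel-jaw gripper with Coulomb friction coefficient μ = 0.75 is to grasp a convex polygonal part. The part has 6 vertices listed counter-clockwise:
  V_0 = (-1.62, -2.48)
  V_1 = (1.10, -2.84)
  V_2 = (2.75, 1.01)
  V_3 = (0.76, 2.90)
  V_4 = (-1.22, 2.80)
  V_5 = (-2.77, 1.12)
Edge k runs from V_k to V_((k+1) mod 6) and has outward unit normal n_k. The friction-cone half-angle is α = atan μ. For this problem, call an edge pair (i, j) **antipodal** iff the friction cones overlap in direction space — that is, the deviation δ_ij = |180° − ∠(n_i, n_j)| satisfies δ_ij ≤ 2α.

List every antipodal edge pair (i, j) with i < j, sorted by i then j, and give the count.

count = 7; pairs: (0,2), (0,3), (0,4), (1,3), (1,4), (1,5), (2,5)

α = atan 0.75 = 36.87°;  2α = 73.74°
n_0 = (-0.1312, -0.9914)
n_1 = (+0.9191, -0.3939)
n_2 = (+0.6887, +0.7251)
n_3 = (-0.0504, +0.9987)
n_4 = (-0.7350, +0.6781)
n_5 = (-0.9526, -0.3043)
  (0,1): δ = 105.66°  ·
  (0,2): δ = 35.98°  ✓
  (0,3): δ = 10.43°  ✓
  (0,4): δ = 54.84°  ✓
  (0,5): δ = 115.26°  ·
  (1,2): δ = 110.33°  ·
  (1,3): δ = 63.91°  ✓
  (1,4): δ = 19.50°  ✓
  (1,5): δ = 40.91°  ✓
  (2,3): δ = 133.59°  ·
  (2,4): δ = 89.17°  ·
  (2,5): δ = 28.76°  ✓
  (3,4): δ = 135.59°  ·
  (3,5): δ = 75.18°  ·
  (4,5): δ = 119.59°  ·
antipodal pairs: 7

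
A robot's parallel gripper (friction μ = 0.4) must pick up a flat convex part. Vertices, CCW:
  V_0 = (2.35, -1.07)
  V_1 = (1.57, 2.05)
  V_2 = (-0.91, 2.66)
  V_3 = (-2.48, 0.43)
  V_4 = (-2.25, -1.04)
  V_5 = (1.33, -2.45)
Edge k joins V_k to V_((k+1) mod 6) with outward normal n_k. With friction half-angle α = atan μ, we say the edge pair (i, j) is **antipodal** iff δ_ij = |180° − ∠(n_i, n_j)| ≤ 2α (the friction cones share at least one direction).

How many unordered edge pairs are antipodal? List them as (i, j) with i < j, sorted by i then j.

count = 3; pairs: (0,3), (1,4), (2,5)

α = atan 0.4 = 21.80°;  2α = 43.60°
n_0 = (+0.9701, +0.2425)
n_1 = (+0.2388, +0.9711)
n_2 = (-0.8177, +0.5757)
n_3 = (-0.9880, -0.1546)
n_4 = (-0.3665, -0.9304)
n_5 = (+0.8042, -0.5944)
  (0,1): δ = 117.85°  ·
  (0,2): δ = 49.18°  ·
  (0,3): δ = 5.14°  ✓
  (0,4): δ = 54.47°  ·
  (0,5): δ = 129.49°  ·
  (1,2): δ = 111.33°  ·
  (1,3): δ = 67.29°  ·
  (1,4): δ = 7.68°  ✓
  (1,5): δ = 67.35°  ·
  (2,3): δ = 135.96°  ·
  (2,4): δ = 76.35°  ·
  (2,5): δ = 1.32°  ✓
  (3,4): δ = 120.39°  ·
  (3,5): δ = 45.36°  ·
  (4,5): δ = 104.97°  ·
antipodal pairs: 3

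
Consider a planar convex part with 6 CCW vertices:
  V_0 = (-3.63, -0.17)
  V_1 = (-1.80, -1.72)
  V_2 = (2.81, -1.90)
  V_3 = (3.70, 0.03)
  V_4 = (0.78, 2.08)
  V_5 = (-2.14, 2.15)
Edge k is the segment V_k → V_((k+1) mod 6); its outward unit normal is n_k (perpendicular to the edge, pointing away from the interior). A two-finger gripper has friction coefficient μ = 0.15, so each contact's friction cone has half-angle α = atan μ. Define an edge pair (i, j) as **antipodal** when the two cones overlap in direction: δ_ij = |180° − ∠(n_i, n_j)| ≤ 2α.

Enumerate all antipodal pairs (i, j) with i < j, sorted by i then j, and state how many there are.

count = 3; pairs: (0,3), (1,4), (2,5)

α = atan 0.15 = 8.53°;  2α = 17.06°
n_0 = (-0.6463, -0.7631)
n_1 = (-0.0390, -0.9992)
n_2 = (+0.9081, -0.4188)
n_3 = (+0.5746, +0.8184)
n_4 = (+0.0240, +0.9997)
n_5 = (-0.8414, +0.5404)
  (0,1): δ = 141.97°  ·
  (0,2): δ = 74.49°  ·
  (0,3): δ = 5.19°  ✓
  (0,4): δ = 38.89°  ·
  (0,5): δ = 97.55°  ·
  (1,2): δ = 112.52°  ·
  (1,3): δ = 32.83°  ·
  (1,4): δ = 0.86°  ✓
  (1,5): δ = 59.53°  ·
  (2,3): δ = 100.31°  ·
  (2,4): δ = 66.62°  ·
  (2,5): δ = 7.95°  ✓
  (3,4): δ = 146.30°  ·
  (3,5): δ = 87.64°  ·
  (4,5): δ = 121.34°  ·
antipodal pairs: 3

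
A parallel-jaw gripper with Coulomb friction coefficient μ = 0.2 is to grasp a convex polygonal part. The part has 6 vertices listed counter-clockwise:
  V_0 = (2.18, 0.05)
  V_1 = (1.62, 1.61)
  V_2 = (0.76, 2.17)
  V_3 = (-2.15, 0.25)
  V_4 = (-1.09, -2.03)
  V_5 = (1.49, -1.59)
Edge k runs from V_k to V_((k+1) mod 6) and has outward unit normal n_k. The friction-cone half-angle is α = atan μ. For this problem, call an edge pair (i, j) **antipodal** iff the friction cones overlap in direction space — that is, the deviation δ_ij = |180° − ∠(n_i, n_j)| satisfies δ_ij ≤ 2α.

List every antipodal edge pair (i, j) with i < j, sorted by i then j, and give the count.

α = atan 0.2 = 11.31°;  2α = 22.62°
n_0 = (+0.9412, +0.3379)
n_1 = (+0.5457, +0.8380)
n_2 = (-0.5507, +0.8347)
n_3 = (-0.9068, -0.4216)
n_4 = (+0.1681, -0.9858)
n_5 = (+0.9217, -0.3878)
  (0,1): δ = 142.82°  ·
  (0,2): δ = 76.33°  ·
  (0,3): δ = 5.19°  ✓
  (0,4): δ = 79.93°  ·
  (0,5): δ = 137.44°  ·
  (1,2): δ = 113.51°  ·
  (1,3): δ = 32.00°  ·
  (1,4): δ = 42.75°  ·
  (1,5): δ = 100.25°  ·
  (2,3): δ = 98.48°  ·
  (2,4): δ = 23.74°  ·
  (2,5): δ = 33.77°  ·
  (3,4): δ = 105.26°  ·
  (3,5): δ = 47.75°  ·
  (4,5): δ = 122.50°  ·
antipodal pairs: 1

count = 1; pairs: (0,3)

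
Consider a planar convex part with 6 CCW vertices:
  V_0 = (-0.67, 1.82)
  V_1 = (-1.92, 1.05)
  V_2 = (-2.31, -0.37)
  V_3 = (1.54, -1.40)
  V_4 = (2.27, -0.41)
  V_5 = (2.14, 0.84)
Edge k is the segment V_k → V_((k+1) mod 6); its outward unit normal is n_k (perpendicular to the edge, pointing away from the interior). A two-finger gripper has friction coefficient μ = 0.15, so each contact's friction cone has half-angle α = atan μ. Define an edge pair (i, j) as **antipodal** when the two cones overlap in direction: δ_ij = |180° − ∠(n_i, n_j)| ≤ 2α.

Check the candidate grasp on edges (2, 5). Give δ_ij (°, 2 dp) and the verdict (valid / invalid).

δ = 4.25°, valid

α = atan 0.15 = 8.53°;  2α = 17.06°
edge 2: e_2 = (+3.85, -1.03);  n_2 = (-0.2584, -0.9660)
edge 5: e_5 = (-2.81, +0.98);  n_5 = (+0.3293, +0.9442)
∠(n_2, n_5) = 175.75°
δ = |180° − 175.75°| = 4.25°
4.25° ≤ 2α = 17.06°  →  valid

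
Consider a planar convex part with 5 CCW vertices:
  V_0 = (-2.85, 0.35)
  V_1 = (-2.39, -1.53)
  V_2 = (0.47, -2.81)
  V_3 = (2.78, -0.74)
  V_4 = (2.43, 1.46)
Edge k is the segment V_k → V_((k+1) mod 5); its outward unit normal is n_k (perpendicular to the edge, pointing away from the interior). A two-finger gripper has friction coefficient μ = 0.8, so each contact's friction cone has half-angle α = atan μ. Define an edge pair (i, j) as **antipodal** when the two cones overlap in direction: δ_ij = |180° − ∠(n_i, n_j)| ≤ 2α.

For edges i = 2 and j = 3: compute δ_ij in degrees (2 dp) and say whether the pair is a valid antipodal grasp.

δ = 122.82°, invalid

α = atan 0.8 = 38.66°;  2α = 77.32°
edge 2: e_2 = (+2.31, +2.07);  n_2 = (+0.6674, -0.7447)
edge 3: e_3 = (-0.35, +2.20);  n_3 = (+0.9876, +0.1571)
∠(n_2, n_3) = 57.18°
δ = |180° − 57.18°| = 122.82°
122.82° > 2α = 77.32°  →  invalid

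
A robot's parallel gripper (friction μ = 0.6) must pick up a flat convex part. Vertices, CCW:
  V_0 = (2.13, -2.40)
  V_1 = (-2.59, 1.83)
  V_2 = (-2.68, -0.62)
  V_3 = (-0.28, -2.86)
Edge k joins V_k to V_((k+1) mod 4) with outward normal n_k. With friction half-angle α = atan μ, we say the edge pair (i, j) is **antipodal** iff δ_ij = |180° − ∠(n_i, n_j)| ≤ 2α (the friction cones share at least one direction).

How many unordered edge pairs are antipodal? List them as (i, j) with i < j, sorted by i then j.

α = atan 0.6 = 30.96°;  2α = 61.93°
n_0 = (+0.6674, +0.7447)
n_1 = (-0.9993, +0.0367)
n_2 = (-0.6823, -0.7311)
n_3 = (+0.1875, -0.9823)
  (0,1): δ = 50.24°  ✓
  (0,2): δ = 1.16°  ✓
  (0,3): δ = 52.67°  ✓
  (1,2): δ = 130.92°  ·
  (1,3): δ = 77.09°  ·
  (2,3): δ = 126.17°  ·
antipodal pairs: 3

count = 3; pairs: (0,1), (0,2), (0,3)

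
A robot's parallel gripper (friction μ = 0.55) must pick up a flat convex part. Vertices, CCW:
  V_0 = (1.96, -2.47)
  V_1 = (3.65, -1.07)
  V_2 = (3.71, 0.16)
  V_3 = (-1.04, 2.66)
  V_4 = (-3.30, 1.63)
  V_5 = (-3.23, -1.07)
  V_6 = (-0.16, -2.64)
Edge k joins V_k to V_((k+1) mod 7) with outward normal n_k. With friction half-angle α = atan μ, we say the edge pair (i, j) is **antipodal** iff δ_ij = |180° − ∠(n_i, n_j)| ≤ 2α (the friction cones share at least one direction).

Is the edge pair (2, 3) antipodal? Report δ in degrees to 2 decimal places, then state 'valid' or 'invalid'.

δ = 127.74°, invalid

α = atan 0.55 = 28.81°;  2α = 57.62°
edge 2: e_2 = (-4.75, +2.50);  n_2 = (+0.4657, +0.8849)
edge 3: e_3 = (-2.26, -1.03);  n_3 = (-0.4147, +0.9100)
∠(n_2, n_3) = 52.26°
δ = |180° − 52.26°| = 127.74°
127.74° > 2α = 57.62°  →  invalid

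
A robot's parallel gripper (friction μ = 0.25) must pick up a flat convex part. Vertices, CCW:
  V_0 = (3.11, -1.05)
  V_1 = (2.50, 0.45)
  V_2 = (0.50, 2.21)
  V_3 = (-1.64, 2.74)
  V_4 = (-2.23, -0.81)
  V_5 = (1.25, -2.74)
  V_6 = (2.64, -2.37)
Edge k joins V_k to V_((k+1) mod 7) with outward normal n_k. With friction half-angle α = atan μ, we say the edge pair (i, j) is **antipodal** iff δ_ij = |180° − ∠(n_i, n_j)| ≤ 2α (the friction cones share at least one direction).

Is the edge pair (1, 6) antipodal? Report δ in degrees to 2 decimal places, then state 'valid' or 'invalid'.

δ = 111.75°, invalid

α = atan 0.25 = 14.04°;  2α = 28.07°
edge 1: e_1 = (-2.00, +1.76);  n_1 = (+0.6606, +0.7507)
edge 6: e_6 = (+0.47, +1.32);  n_6 = (+0.9421, -0.3354)
∠(n_1, n_6) = 68.25°
δ = |180° − 68.25°| = 111.75°
111.75° > 2α = 28.07°  →  invalid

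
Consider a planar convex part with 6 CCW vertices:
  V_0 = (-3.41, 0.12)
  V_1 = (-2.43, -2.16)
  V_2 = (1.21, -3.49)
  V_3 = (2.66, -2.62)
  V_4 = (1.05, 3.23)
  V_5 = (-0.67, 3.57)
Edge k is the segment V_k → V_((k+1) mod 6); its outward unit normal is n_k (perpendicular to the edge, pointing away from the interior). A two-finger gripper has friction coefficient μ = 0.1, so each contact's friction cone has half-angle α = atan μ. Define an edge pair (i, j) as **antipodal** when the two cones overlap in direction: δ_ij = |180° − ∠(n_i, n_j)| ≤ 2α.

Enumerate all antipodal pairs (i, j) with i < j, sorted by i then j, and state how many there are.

count = 2; pairs: (0,3), (1,4)

α = atan 0.1 = 5.71°;  2α = 11.42°
n_0 = (-0.9187, -0.3949)
n_1 = (-0.3432, -0.9393)
n_2 = (+0.5145, -0.8575)
n_3 = (+0.9642, +0.2653)
n_4 = (+0.1939, +0.9810)
n_5 = (-0.7831, +0.6219)
  (0,1): δ = 133.33°  ·
  (0,2): δ = 82.30°  ·
  (0,3): δ = 7.87°  ✓
  (0,4): δ = 55.56°  ·
  (0,5): δ = 118.28°  ·
  (1,2): δ = 128.96°  ·
  (1,3): δ = 54.54°  ·
  (1,4): δ = 8.89°  ✓
  (1,5): δ = 71.61°  ·
  (2,3): δ = 105.58°  ·
  (2,4): δ = 42.15°  ·
  (2,5): δ = 20.58°  ·
  (3,4): δ = 116.57°  ·
  (3,5): δ = 53.84°  ·
  (4,5): δ = 117.27°  ·
antipodal pairs: 2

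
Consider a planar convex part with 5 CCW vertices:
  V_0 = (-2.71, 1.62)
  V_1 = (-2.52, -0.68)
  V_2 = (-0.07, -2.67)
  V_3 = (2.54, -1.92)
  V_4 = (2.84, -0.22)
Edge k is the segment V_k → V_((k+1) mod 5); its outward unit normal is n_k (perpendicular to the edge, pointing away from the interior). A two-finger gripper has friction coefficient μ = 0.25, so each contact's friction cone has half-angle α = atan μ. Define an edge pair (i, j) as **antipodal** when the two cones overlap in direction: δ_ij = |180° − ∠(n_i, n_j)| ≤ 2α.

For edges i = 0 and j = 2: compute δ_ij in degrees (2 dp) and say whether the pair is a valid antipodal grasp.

δ = 78.69°, invalid

α = atan 0.25 = 14.04°;  2α = 28.07°
edge 0: e_0 = (+0.19, -2.30);  n_0 = (-0.9966, -0.0823)
edge 2: e_2 = (+2.61, +0.75);  n_2 = (+0.2762, -0.9611)
∠(n_0, n_2) = 101.31°
δ = |180° − 101.31°| = 78.69°
78.69° > 2α = 28.07°  →  invalid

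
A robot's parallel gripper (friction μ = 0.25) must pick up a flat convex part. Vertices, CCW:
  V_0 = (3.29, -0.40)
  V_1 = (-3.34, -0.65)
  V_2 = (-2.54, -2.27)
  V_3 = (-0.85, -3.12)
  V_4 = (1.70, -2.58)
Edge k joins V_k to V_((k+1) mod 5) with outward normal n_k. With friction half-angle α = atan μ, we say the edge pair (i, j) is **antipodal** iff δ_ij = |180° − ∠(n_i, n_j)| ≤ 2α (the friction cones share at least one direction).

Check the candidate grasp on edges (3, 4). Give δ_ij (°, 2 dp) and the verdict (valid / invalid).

α = atan 0.25 = 14.04°;  2α = 28.07°
edge 3: e_3 = (+2.55, +0.54);  n_3 = (+0.2072, -0.9783)
edge 4: e_4 = (+1.59, +2.18);  n_4 = (+0.8079, -0.5893)
∠(n_3, n_4) = 41.94°
δ = |180° − 41.94°| = 138.06°
138.06° > 2α = 28.07°  →  invalid

δ = 138.06°, invalid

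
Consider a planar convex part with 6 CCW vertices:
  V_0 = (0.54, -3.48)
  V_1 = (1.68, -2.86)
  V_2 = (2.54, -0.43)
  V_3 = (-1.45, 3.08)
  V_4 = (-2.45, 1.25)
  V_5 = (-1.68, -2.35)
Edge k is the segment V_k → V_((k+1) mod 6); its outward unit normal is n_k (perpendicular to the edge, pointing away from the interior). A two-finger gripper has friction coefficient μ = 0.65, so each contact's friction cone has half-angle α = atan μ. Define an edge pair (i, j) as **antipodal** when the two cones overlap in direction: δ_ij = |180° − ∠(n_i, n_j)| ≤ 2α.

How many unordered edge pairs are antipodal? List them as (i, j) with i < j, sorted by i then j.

count = 5; pairs: (0,3), (1,3), (1,4), (2,4), (2,5)

α = atan 0.65 = 33.02°;  2α = 66.05°
n_0 = (+0.4778, -0.8785)
n_1 = (+0.9427, -0.3336)
n_2 = (+0.6605, +0.7508)
n_3 = (-0.8775, +0.4795)
n_4 = (-0.9779, -0.2092)
n_5 = (-0.4536, -0.8912)
  (0,1): δ = 138.03°  ·
  (0,2): δ = 69.88°  ·
  (0,3): δ = 32.81°  ✓
  (0,4): δ = 73.53°  ·
  (0,5): δ = 124.48°  ·
  (1,2): δ = 111.85°  ·
  (1,3): δ = 9.16°  ✓
  (1,4): δ = 31.56°  ✓
  (1,5): δ = 82.51°  ·
  (2,3): δ = 77.32°  ·
  (2,4): δ = 36.59°  ✓
  (2,5): δ = 14.36°  ✓
  (3,4): δ = 139.27°  ·
  (3,5): δ = 88.32°  ·
  (4,5): δ = 129.05°  ·
antipodal pairs: 5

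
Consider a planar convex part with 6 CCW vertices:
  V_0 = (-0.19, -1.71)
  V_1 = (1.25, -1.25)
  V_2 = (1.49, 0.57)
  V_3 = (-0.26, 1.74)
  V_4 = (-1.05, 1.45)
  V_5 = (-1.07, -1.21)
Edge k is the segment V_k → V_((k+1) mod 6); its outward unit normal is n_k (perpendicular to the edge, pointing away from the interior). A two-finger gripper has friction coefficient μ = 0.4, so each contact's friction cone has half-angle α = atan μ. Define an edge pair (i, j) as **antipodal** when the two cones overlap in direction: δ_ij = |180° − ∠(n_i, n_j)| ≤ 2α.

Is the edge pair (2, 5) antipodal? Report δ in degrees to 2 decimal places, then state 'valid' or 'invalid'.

α = atan 0.4 = 21.80°;  2α = 43.60°
edge 2: e_2 = (-1.75, +1.17);  n_2 = (+0.5558, +0.8313)
edge 5: e_5 = (+0.88, -0.50);  n_5 = (-0.4940, -0.8695)
∠(n_2, n_5) = 175.84°
δ = |180° − 175.84°| = 4.16°
4.16° ≤ 2α = 43.60°  →  valid

δ = 4.16°, valid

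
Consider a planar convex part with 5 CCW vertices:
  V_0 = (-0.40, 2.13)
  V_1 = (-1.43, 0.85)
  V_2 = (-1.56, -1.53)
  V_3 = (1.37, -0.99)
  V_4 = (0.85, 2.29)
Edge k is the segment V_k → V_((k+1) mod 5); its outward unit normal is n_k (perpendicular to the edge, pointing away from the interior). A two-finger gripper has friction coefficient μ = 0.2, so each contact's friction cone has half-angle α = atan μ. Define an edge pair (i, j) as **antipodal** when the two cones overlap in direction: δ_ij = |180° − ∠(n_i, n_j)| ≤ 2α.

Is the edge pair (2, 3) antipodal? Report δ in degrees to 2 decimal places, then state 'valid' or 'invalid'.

δ = 91.43°, invalid

α = atan 0.2 = 11.31°;  2α = 22.62°
edge 2: e_2 = (+2.93, +0.54);  n_2 = (+0.1812, -0.9834)
edge 3: e_3 = (-0.52, +3.28);  n_3 = (+0.9877, +0.1566)
∠(n_2, n_3) = 88.57°
δ = |180° − 88.57°| = 91.43°
91.43° > 2α = 22.62°  →  invalid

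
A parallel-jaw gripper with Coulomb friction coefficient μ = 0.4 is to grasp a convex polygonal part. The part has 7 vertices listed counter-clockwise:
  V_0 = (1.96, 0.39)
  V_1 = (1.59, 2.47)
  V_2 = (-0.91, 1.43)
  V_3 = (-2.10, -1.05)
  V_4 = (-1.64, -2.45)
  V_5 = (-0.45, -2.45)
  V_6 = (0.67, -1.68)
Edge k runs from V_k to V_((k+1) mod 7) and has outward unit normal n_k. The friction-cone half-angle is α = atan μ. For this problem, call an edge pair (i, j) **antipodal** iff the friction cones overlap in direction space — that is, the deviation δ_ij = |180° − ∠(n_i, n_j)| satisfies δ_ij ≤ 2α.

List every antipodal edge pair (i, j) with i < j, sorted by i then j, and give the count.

α = atan 0.4 = 21.80°;  2α = 43.60°
n_0 = (+0.9845, +0.1751)
n_1 = (-0.3841, +0.9233)
n_2 = (-0.9016, +0.4326)
n_3 = (-0.9500, -0.3122)
n_4 = (+0.0000, -1.0000)
n_5 = (+0.5665, -0.8240)
n_6 = (+0.8487, -0.5289)
  (0,1): δ = 77.50°  ·
  (0,2): δ = 35.72°  ✓
  (0,3): δ = 8.10°  ✓
  (0,4): δ = 79.91°  ·
  (0,5): δ = 114.42°  ·
  (0,6): δ = 137.98°  ·
  (1,2): δ = 138.22°  ·
  (1,3): δ = 94.40°  ·
  (1,4): δ = 22.59°  ✓
  (1,5): δ = 11.92°  ✓
  (1,6): δ = 35.48°  ✓
  (2,3): δ = 136.18°  ·
  (2,4): δ = 64.37°  ·
  (2,5): δ = 29.86°  ✓
  (2,6): δ = 6.30°  ✓
  (3,4): δ = 108.19°  ·
  (3,5): δ = 73.68°  ·
  (3,6): δ = 50.12°  ·
  (4,5): δ = 145.49°  ·
  (4,6): δ = 121.93°  ·
  (5,6): δ = 156.44°  ·
antipodal pairs: 7

count = 7; pairs: (0,2), (0,3), (1,4), (1,5), (1,6), (2,5), (2,6)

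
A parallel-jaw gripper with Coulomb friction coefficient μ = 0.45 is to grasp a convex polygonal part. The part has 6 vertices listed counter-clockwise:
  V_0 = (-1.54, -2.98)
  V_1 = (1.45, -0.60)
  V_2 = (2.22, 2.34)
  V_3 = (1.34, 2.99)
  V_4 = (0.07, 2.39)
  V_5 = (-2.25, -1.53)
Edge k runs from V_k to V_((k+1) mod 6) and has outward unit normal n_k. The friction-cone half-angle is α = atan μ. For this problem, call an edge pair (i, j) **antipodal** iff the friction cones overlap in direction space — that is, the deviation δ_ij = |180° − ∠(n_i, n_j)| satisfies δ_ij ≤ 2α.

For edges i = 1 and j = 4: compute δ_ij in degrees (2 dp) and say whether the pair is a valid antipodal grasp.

δ = 15.94°, valid

α = atan 0.45 = 24.23°;  2α = 48.46°
edge 1: e_1 = (+0.77, +2.94);  n_1 = (+0.9674, -0.2534)
edge 4: e_4 = (-2.32, -3.92);  n_4 = (-0.8606, +0.5093)
∠(n_1, n_4) = 164.06°
δ = |180° − 164.06°| = 15.94°
15.94° ≤ 2α = 48.46°  →  valid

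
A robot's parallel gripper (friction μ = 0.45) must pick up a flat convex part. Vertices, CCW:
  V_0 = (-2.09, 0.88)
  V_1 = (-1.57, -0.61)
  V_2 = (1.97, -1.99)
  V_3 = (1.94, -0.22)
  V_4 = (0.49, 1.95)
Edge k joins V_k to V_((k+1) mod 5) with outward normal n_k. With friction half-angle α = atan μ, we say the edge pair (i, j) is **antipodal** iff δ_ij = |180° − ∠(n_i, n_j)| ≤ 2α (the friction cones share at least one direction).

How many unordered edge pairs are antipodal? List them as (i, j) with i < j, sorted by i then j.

α = atan 0.45 = 24.23°;  2α = 48.46°
n_0 = (-0.9442, -0.3295)
n_1 = (-0.3632, -0.9317)
n_2 = (+0.9999, +0.0169)
n_3 = (+0.8315, +0.5556)
n_4 = (-0.3831, +0.9237)
  (0,1): δ = 130.54°  ·
  (0,2): δ = 18.27°  ✓
  (0,3): δ = 14.51°  ✓
  (0,4): δ = 93.29°  ·
  (1,2): δ = 67.73°  ·
  (1,3): δ = 34.95°  ✓
  (1,4): δ = 43.82°  ✓
  (2,3): δ = 147.22°  ·
  (2,4): δ = 68.45°  ·
  (3,4): δ = 101.23°  ·
antipodal pairs: 4

count = 4; pairs: (0,2), (0,3), (1,3), (1,4)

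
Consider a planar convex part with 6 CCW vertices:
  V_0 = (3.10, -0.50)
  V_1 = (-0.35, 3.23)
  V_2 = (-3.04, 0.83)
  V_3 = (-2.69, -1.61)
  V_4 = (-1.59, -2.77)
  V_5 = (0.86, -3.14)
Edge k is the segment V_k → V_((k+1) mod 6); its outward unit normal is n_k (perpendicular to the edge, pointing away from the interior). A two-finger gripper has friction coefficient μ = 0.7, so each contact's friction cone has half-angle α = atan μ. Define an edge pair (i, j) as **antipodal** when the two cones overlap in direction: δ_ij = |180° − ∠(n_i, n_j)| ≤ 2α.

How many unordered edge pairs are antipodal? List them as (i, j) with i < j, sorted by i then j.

count = 6; pairs: (0,2), (0,3), (0,4), (1,4), (1,5), (2,5)

α = atan 0.7 = 34.99°;  2α = 69.98°
n_0 = (+0.7341, +0.6790)
n_1 = (-0.6657, +0.7462)
n_2 = (-0.9899, -0.1420)
n_3 = (-0.7256, -0.6881)
n_4 = (-0.1493, -0.9888)
n_5 = (+0.7625, -0.6470)
  (0,1): δ = 91.03°  ·
  (0,2): δ = 34.60°  ✓
  (0,3): δ = 0.71°  ✓
  (0,4): δ = 38.65°  ✓
  (0,5): δ = 96.92°  ·
  (1,2): δ = 123.58°  ·
  (1,3): δ = 88.26°  ·
  (1,4): δ = 50.33°  ✓
  (1,5): δ = 7.95°  ✓
  (2,3): δ = 144.68°  ·
  (2,4): δ = 106.75°  ·
  (2,5): δ = 48.48°  ✓
  (3,4): δ = 142.07°  ·
  (3,5): δ = 83.79°  ·
  (4,5): δ = 121.73°  ·
antipodal pairs: 6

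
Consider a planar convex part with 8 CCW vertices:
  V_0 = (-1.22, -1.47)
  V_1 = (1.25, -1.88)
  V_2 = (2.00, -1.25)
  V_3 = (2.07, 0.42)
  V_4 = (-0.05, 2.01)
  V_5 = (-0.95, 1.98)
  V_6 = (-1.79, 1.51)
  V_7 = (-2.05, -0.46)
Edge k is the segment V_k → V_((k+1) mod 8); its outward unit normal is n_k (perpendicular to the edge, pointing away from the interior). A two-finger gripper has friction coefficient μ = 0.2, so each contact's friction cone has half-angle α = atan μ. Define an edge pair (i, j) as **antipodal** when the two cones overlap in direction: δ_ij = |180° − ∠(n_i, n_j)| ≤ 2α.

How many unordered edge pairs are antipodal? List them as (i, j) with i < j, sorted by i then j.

α = atan 0.2 = 11.31°;  2α = 22.62°
n_0 = (-0.1638, -0.9865)
n_1 = (+0.6432, -0.7657)
n_2 = (+0.9991, -0.0419)
n_3 = (+0.6000, +0.8000)
n_4 = (-0.0333, +0.9994)
n_5 = (-0.4883, +0.8727)
n_6 = (-0.9914, +0.1308)
n_7 = (-0.7726, -0.6349)
  (0,1): δ = 130.55°  ·
  (0,2): δ = 82.98°  ·
  (0,3): δ = 27.45°  ·
  (0,4): δ = 11.33°  ✓
  (0,5): δ = 38.65°  ·
  (0,6): δ = 91.91°  ·
  (0,7): δ = 138.84°  ·
  (1,2): δ = 132.43°  ·
  (1,3): δ = 76.90°  ·
  (1,4): δ = 38.12°  ·
  (1,5): δ = 10.80°  ✓
  (1,6): δ = 42.45°  ·
  (1,7): δ = 89.38°  ·
  (2,3): δ = 124.47°  ·
  (2,4): δ = 85.69°  ·
  (2,5): δ = 58.37°  ·
  (2,6): δ = 5.12°  ✓
  (2,7): δ = 41.81°  ·
  (3,4): δ = 141.22°  ·
  (3,5): δ = 113.90°  ·
  (3,6): δ = 60.65°  ·
  (3,7): δ = 13.72°  ✓
  (4,5): δ = 152.68°  ·
  (4,6): δ = 99.43°  ·
  (4,7): δ = 52.50°  ·
  (5,6): δ = 126.75°  ·
  (5,7): δ = 79.82°  ·
  (6,7): δ = 133.07°  ·
antipodal pairs: 4

count = 4; pairs: (0,4), (1,5), (2,6), (3,7)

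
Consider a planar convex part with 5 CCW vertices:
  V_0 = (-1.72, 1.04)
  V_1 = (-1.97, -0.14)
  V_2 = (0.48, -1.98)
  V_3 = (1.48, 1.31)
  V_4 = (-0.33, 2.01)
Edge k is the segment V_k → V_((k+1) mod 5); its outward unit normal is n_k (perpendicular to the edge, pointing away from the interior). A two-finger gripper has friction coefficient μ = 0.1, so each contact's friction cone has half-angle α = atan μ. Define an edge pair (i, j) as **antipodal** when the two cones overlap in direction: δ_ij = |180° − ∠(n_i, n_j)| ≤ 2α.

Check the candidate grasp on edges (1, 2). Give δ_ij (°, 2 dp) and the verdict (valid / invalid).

δ = 70.00°, invalid

α = atan 0.1 = 5.71°;  2α = 11.42°
edge 1: e_1 = (+2.45, -1.84);  n_1 = (-0.6005, -0.7996)
edge 2: e_2 = (+1.00, +3.29);  n_2 = (+0.9568, -0.2908)
∠(n_1, n_2) = 110.00°
δ = |180° − 110.00°| = 70.00°
70.00° > 2α = 11.42°  →  invalid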